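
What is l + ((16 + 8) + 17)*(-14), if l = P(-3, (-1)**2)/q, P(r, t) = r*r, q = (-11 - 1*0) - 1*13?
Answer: -4595/8 ≈ -574.38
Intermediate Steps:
q = -24 (q = (-11 + 0) - 13 = -11 - 13 = -24)
P(r, t) = r**2
l = -3/8 (l = (-3)**2/(-24) = 9*(-1/24) = -3/8 ≈ -0.37500)
l + ((16 + 8) + 17)*(-14) = -3/8 + ((16 + 8) + 17)*(-14) = -3/8 + (24 + 17)*(-14) = -3/8 + 41*(-14) = -3/8 - 574 = -4595/8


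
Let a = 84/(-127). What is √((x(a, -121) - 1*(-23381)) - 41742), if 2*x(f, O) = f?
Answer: I*√296149903/127 ≈ 135.5*I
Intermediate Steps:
a = -84/127 (a = 84*(-1/127) = -84/127 ≈ -0.66142)
x(f, O) = f/2
√((x(a, -121) - 1*(-23381)) - 41742) = √(((½)*(-84/127) - 1*(-23381)) - 41742) = √((-42/127 + 23381) - 41742) = √(2969345/127 - 41742) = √(-2331889/127) = I*√296149903/127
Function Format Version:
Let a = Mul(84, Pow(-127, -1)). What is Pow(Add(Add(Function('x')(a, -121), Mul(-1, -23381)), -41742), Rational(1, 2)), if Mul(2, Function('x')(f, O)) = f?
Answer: Mul(Rational(1, 127), I, Pow(296149903, Rational(1, 2))) ≈ Mul(135.50, I)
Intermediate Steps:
a = Rational(-84, 127) (a = Mul(84, Rational(-1, 127)) = Rational(-84, 127) ≈ -0.66142)
Function('x')(f, O) = Mul(Rational(1, 2), f)
Pow(Add(Add(Function('x')(a, -121), Mul(-1, -23381)), -41742), Rational(1, 2)) = Pow(Add(Add(Mul(Rational(1, 2), Rational(-84, 127)), Mul(-1, -23381)), -41742), Rational(1, 2)) = Pow(Add(Add(Rational(-42, 127), 23381), -41742), Rational(1, 2)) = Pow(Add(Rational(2969345, 127), -41742), Rational(1, 2)) = Pow(Rational(-2331889, 127), Rational(1, 2)) = Mul(Rational(1, 127), I, Pow(296149903, Rational(1, 2)))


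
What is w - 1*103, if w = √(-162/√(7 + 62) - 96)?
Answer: -103 + I*3^(¼)*23^(¾)*√(54 + 32*√69)/23 ≈ -103.0 + 10.747*I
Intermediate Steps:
w = √(-96 - 54*√69/23) (w = √(-162*√69/69 - 96) = √(-54*√69/23 - 96) = √(-96 - 54*√69/23) ≈ 10.747*I)
w - 1*103 = 3^(¼)*23^(¾)*√(-54 - 32*√69)/23 - 1*103 = 3^(¼)*23^(¾)*√(-54 - 32*√69)/23 - 103 = -103 + 3^(¼)*23^(¾)*√(-54 - 32*√69)/23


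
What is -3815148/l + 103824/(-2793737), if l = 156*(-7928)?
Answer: 877509493937/287933710168 ≈ 3.0476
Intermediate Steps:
l = -1236768
-3815148/l + 103824/(-2793737) = -3815148/(-1236768) + 103824/(-2793737) = -3815148*(-1/1236768) + 103824*(-1/2793737) = 317929/103064 - 103824/2793737 = 877509493937/287933710168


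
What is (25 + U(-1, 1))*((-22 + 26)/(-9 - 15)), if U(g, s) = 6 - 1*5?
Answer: -13/3 ≈ -4.3333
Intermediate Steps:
U(g, s) = 1 (U(g, s) = 6 - 5 = 1)
(25 + U(-1, 1))*((-22 + 26)/(-9 - 15)) = (25 + 1)*((-22 + 26)/(-9 - 15)) = 26*(4/(-24)) = 26*(4*(-1/24)) = 26*(-⅙) = -13/3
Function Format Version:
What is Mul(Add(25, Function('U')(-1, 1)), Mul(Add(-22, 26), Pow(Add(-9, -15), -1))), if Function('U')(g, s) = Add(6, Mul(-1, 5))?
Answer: Rational(-13, 3) ≈ -4.3333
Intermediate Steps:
Function('U')(g, s) = 1 (Function('U')(g, s) = Add(6, -5) = 1)
Mul(Add(25, Function('U')(-1, 1)), Mul(Add(-22, 26), Pow(Add(-9, -15), -1))) = Mul(Add(25, 1), Mul(Add(-22, 26), Pow(Add(-9, -15), -1))) = Mul(26, Mul(4, Pow(-24, -1))) = Mul(26, Mul(4, Rational(-1, 24))) = Mul(26, Rational(-1, 6)) = Rational(-13, 3)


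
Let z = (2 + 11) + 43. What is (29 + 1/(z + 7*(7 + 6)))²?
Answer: 18181696/21609 ≈ 841.39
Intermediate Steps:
z = 56 (z = 13 + 43 = 56)
(29 + 1/(z + 7*(7 + 6)))² = (29 + 1/(56 + 7*(7 + 6)))² = (29 + 1/(56 + 7*13))² = (29 + 1/(56 + 91))² = (29 + 1/147)² = (4264/147)² = 18181696/21609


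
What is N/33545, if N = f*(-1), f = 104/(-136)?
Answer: 13/570265 ≈ 2.2796e-5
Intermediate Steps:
f = -13/17 (f = 104*(-1/136) = -13/17 ≈ -0.76471)
N = 13/17 (N = -13/17*(-1) = 13/17 ≈ 0.76471)
N/33545 = (13/17)/33545 = (13/17)*(1/33545) = 13/570265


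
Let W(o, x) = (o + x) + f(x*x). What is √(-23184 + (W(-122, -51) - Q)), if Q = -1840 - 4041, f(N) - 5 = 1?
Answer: I*√17470 ≈ 132.17*I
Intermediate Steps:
f(N) = 6 (f(N) = 5 + 1 = 6)
W(o, x) = 6 + o + x (W(o, x) = (o + x) + 6 = 6 + o + x)
Q = -5881
√(-23184 + (W(-122, -51) - Q)) = √(-23184 + ((6 - 122 - 51) - 1*(-5881))) = √(-23184 + (-167 + 5881)) = √(-23184 + 5714) = √(-17470) = I*√17470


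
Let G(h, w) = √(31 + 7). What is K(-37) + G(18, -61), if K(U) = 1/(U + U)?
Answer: -1/74 + √38 ≈ 6.1509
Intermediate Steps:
K(U) = 1/(2*U)
G(h, w) = √38
K(-37) + G(18, -61) = (½)/(-37) + √38 = (½)*(-1/37) + √38 = -1/74 + √38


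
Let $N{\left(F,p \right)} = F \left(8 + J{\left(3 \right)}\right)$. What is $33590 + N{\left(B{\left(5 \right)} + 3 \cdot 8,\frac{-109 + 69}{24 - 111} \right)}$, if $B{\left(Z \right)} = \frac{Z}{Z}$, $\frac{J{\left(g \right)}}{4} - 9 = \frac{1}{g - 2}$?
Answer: $34790$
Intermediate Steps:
$J{\left(g \right)} = 36 + \frac{4}{-2 + g}$ ($J{\left(g \right)} = 36 + \frac{4}{g - 2} = 36 + \frac{4}{-2 + g}$)
$B{\left(Z \right)} = 1$
$N{\left(F,p \right)} = 48 F$ ($N{\left(F,p \right)} = F \left(8 + \frac{4 \left(-17 + 9 \cdot 3\right)}{-2 + 3}\right) = F \left(8 + \frac{4 \left(-17 + 27\right)}{1}\right) = F \left(8 + 4 \cdot 1 \cdot 10\right) = F \left(8 + 40\right) = F 48 = 48 F$)
$33590 + N{\left(B{\left(5 \right)} + 3 \cdot 8,\frac{-109 + 69}{24 - 111} \right)} = 33590 + 48 \left(1 + 3 \cdot 8\right) = 33590 + 48 \left(1 + 24\right) = 33590 + 48 \cdot 25 = 33590 + 1200 = 34790$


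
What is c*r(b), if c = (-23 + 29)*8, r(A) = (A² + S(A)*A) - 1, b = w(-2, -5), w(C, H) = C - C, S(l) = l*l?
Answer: -48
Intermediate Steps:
S(l) = l²
w(C, H) = 0
b = 0
r(A) = -1 + A² + A³ (r(A) = (A² + A²*A) - 1 = (A² + A³) - 1 = -1 + A² + A³)
c = 48 (c = 6*8 = 48)
c*r(b) = 48*(-1 + 0² + 0³) = 48*(-1 + 0 + 0) = 48*(-1) = -48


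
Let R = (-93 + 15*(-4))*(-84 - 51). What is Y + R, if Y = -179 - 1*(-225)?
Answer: 20701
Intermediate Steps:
Y = 46 (Y = -179 + 225 = 46)
R = 20655 (R = (-93 - 60)*(-135) = -153*(-135) = 20655)
Y + R = 46 + 20655 = 20701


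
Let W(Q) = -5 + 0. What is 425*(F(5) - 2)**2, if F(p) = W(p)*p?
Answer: 309825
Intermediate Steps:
W(Q) = -5
F(p) = -5*p
425*(F(5) - 2)**2 = 425*(-5*5 - 2)**2 = 425*(-25 - 2)**2 = 425*(-27)**2 = 425*729 = 309825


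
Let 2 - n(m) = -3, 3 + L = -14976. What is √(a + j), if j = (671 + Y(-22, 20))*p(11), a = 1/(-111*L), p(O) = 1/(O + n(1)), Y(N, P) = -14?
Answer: √201806181815809/2216892 ≈ 6.4080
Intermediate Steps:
L = -14979 (L = -3 - 14976 = -14979)
n(m) = 5 (n(m) = 2 - 1*(-3) = 2 + 3 = 5)
p(O) = 1/(5 + O) (p(O) = 1/(O + 5) = 1/(5 + O))
a = 1/1662669 (a = 1/(-111*(-14979)) = 1/1662669 ≈ 6.0144e-7)
j = 657/16 (j = (671 - 14)/(5 + 11) = 657/16 ≈ 41.063)
√(a + j) = √(1/1662669 + 657/16) = √(1092373549/26602704) = √201806181815809/2216892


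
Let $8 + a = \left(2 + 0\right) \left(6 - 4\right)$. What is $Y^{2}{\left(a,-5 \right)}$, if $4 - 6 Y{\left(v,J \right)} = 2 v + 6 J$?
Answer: $49$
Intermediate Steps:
$a = -4$ ($a = -8 + \left(2 + 0\right) \left(6 - 4\right) = -8 + 2 \cdot 2 = -8 + 4 = -4$)
$Y{\left(v,J \right)} = \frac{2}{3} - J - \frac{v}{3}$ ($Y{\left(v,J \right)} = \frac{2}{3} - \frac{2 v + 6 J}{6} = \frac{2}{3} - \left(J + \frac{v}{3}\right) = \frac{2}{3} - J - \frac{v}{3}$)
$Y^{2}{\left(a,-5 \right)} = \left(\frac{2}{3} - -5 - - \frac{4}{3}\right)^{2} = \left(\frac{2}{3} + 5 + \frac{4}{3}\right)^{2} = 7^{2} = 49$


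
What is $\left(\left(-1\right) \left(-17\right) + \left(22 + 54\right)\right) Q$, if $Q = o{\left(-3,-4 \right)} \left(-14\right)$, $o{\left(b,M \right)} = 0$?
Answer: $0$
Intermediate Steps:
$Q = 0$ ($Q = 0 \left(-14\right) = 0$)
$\left(\left(-1\right) \left(-17\right) + \left(22 + 54\right)\right) Q = \left(\left(-1\right) \left(-17\right) + \left(22 + 54\right)\right) 0 = \left(17 + 76\right) 0 = 93 \cdot 0 = 0$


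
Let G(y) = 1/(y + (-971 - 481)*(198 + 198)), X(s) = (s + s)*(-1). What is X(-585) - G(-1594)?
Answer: 674605621/576586 ≈ 1170.0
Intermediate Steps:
X(s) = -2*s (X(s) = (2*s)*(-1) = -2*s)
G(y) = 1/(-574992 + y) (G(y) = 1/(y - 1452*396) = 1/(y - 574992) = 1/(-574992 + y))
X(-585) - G(-1594) = -2*(-585) - 1/(-574992 - 1594) = 1170 - 1/(-576586) = 1170 - 1*(-1/576586) = 1170 + 1/576586 = 674605621/576586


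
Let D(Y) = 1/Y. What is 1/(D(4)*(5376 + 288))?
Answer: 1/1416 ≈ 0.00070621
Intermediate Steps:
1/(D(4)*(5376 + 288)) = 1/((5376 + 288)/4) = 1/((¼)*5664) = 1/1416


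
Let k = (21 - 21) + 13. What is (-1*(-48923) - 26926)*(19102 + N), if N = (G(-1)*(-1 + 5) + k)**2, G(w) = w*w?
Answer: 426543827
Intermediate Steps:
G(w) = w**2
k = 13 (k = 0 + 13 = 13)
N = 289 (N = ((-1)**2*(-1 + 5) + 13)**2 = (1*4 + 13)**2 = (4 + 13)**2 = 17**2 = 289)
(-1*(-48923) - 26926)*(19102 + N) = (-1*(-48923) - 26926)*(19102 + 289) = (48923 - 26926)*19391 = 21997*19391 = 426543827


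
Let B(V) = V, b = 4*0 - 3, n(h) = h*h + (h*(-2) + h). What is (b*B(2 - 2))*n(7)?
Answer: 0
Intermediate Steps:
n(h) = h**2 - h (n(h) = h**2 + (-2*h + h) = h**2 - h)
b = -3 (b = 0 - 3 = -3)
(b*B(2 - 2))*n(7) = (-3*(2 - 2))*(7*(-1 + 7)) = (-3*0)*(7*6) = 0*42 = 0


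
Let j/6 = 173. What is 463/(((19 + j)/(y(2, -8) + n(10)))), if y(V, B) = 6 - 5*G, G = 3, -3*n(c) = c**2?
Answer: -58801/3171 ≈ -18.543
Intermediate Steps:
n(c) = -c**2/3
j = 1038 (j = 6*173 = 1038)
y(V, B) = -9 (y(V, B) = 6 - 5*3 = 6 - 15 = -9)
463/(((19 + j)/(y(2, -8) + n(10)))) = 463/(((19 + 1038)/(-9 - 1/3*10**2))) = 463/((1057/(-9 - 1/3*100))) = 463/((1057/(-9 - 100/3))) = 463/((1057/(-127/3))) = 463/((1057*(-3/127))) = 463/(-3171/127) = 463*(-127/3171) = -58801/3171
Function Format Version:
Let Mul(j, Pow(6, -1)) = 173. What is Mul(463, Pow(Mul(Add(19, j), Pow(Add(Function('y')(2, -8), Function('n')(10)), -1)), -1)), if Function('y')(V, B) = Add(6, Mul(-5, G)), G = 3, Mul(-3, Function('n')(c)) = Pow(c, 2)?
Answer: Rational(-58801, 3171) ≈ -18.543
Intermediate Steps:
Function('n')(c) = Mul(Rational(-1, 3), Pow(c, 2))
j = 1038 (j = Mul(6, 173) = 1038)
Function('y')(V, B) = -9 (Function('y')(V, B) = Add(6, Mul(-5, 3)) = Add(6, -15) = -9)
Mul(463, Pow(Mul(Add(19, j), Pow(Add(Function('y')(2, -8), Function('n')(10)), -1)), -1)) = Mul(463, Pow(Mul(Add(19, 1038), Pow(Add(-9, Mul(Rational(-1, 3), Pow(10, 2))), -1)), -1)) = Mul(463, Pow(Mul(1057, Pow(Add(-9, Mul(Rational(-1, 3), 100)), -1)), -1)) = Mul(463, Pow(Mul(1057, Pow(Add(-9, Rational(-100, 3)), -1)), -1)) = Mul(463, Pow(Mul(1057, Pow(Rational(-127, 3), -1)), -1)) = Mul(463, Pow(Mul(1057, Rational(-3, 127)), -1)) = Mul(463, Pow(Rational(-3171, 127), -1)) = Mul(463, Rational(-127, 3171)) = Rational(-58801, 3171)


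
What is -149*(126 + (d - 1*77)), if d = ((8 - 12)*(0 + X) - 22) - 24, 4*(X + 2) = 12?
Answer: 149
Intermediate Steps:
X = 1 (X = -2 + (¼)*12 = -2 + 3 = 1)
d = -50 (d = ((8 - 12)*(0 + 1) - 22) - 24 = (-4*1 - 22) - 24 = (-4 - 22) - 24 = -26 - 24 = -50)
-149*(126 + (d - 1*77)) = -149*(126 + (-50 - 1*77)) = -149*(126 + (-50 - 77)) = -149*(126 - 127) = -149*(-1) = 149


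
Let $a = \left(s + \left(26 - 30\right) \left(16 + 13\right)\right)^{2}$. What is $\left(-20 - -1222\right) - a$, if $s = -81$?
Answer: $-37607$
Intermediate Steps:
$a = 38809$ ($a = \left(-81 + \left(26 - 30\right) \left(16 + 13\right)\right)^{2} = \left(-81 - 116\right)^{2} = \left(-197\right)^{2} = 38809$)
$\left(-20 - -1222\right) - a = \left(-20 - -1222\right) - 38809 = \left(-20 + 1222\right) - 38809 = 1202 - 38809 = -37607$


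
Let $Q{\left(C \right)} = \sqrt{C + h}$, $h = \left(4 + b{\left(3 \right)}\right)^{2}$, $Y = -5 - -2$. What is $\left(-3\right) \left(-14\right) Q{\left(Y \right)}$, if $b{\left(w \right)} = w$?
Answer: $42 \sqrt{46} \approx 284.86$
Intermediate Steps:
$Y = -3$ ($Y = -5 + 2 = -3$)
$h = 49$ ($h = \left(4 + 3\right)^{2} = 7^{2} = 49$)
$Q{\left(C \right)} = \sqrt{49 + C}$ ($Q{\left(C \right)} = \sqrt{C + 49} = \sqrt{49 + C}$)
$\left(-3\right) \left(-14\right) Q{\left(Y \right)} = \left(-3\right) \left(-14\right) \sqrt{49 - 3} = 42 \sqrt{46}$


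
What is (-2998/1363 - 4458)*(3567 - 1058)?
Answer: -15252843268/1363 ≈ -1.1191e+7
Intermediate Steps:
(-2998/1363 - 4458)*(3567 - 1058) = (-2998*1/1363 - 4458)*2509 = (-2998/1363 - 4458)*2509 = -6079252/1363*2509 = -15252843268/1363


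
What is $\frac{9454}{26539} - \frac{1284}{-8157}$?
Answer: $\frac{37064118}{72159541} \approx 0.51364$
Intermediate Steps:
$\frac{9454}{26539} - \frac{1284}{-8157} = 9454 \cdot \frac{1}{26539} - - \frac{428}{2719} = \frac{9454}{26539} + \frac{428}{2719} = \frac{37064118}{72159541}$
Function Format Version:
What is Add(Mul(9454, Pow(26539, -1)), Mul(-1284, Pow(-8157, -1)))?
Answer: Rational(37064118, 72159541) ≈ 0.51364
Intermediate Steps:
Add(Mul(9454, Pow(26539, -1)), Mul(-1284, Pow(-8157, -1))) = Add(Mul(9454, Rational(1, 26539)), Mul(-1284, Rational(-1, 8157))) = Add(Rational(9454, 26539), Rational(428, 2719)) = Rational(37064118, 72159541)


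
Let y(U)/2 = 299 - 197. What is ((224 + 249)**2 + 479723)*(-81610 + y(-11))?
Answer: -57265213512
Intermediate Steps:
y(U) = 204 (y(U) = 2*(299 - 197) = 2*102 = 204)
((224 + 249)**2 + 479723)*(-81610 + y(-11)) = ((224 + 249)**2 + 479723)*(-81610 + 204) = (473**2 + 479723)*(-81406) = (223729 + 479723)*(-81406) = 703452*(-81406) = -57265213512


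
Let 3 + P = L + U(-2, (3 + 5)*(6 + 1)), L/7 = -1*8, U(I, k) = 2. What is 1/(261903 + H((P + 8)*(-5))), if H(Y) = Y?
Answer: 1/262148 ≈ 3.8146e-6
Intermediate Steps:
L = -56 (L = 7*(-1*8) = 7*(-8) = -56)
P = -57 (P = -3 + (-56 + 2) = -3 - 54 = -57)
1/(261903 + H((P + 8)*(-5))) = 1/(261903 + (-57 + 8)*(-5)) = 1/(261903 - 49*(-5)) = 1/(261903 + 245) = 1/262148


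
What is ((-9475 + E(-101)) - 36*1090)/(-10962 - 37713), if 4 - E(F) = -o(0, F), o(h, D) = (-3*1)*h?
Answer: 16237/16225 ≈ 1.0007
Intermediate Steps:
o(h, D) = -3*h
E(F) = 4 (E(F) = 4 - (-1)*(-3*0) = 4 - (-1)*0 = 4 - 1*0 = 4 + 0 = 4)
((-9475 + E(-101)) - 36*1090)/(-10962 - 37713) = ((-9475 + 4) - 36*1090)/(-10962 - 37713) = (-9471 - 39240)/(-48675) = -48711*(-1/48675) = 16237/16225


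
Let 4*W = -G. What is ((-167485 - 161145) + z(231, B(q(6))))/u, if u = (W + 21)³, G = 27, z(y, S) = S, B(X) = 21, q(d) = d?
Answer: -21030976/185193 ≈ -113.56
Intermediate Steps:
W = -27/4 (W = (-1*27)/4 = (¼)*(-27) = -27/4 ≈ -6.7500)
u = 185193/64 (u = (-27/4 + 21)³ = (57/4)³ = 185193/64 ≈ 2893.6)
((-167485 - 161145) + z(231, B(q(6))))/u = ((-167485 - 161145) + 21)/(185193/64) = (-328630 + 21)*(64/185193) = -328609*64/185193 = -21030976/185193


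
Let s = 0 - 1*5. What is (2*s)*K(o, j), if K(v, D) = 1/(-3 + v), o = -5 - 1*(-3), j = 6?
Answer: 2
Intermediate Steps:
o = -2 (o = -5 + 3 = -2)
s = -5 (s = 0 - 5 = -5)
(2*s)*K(o, j) = (2*(-5))/(-3 - 2) = -10/(-5) = -10*(-1/5) = 2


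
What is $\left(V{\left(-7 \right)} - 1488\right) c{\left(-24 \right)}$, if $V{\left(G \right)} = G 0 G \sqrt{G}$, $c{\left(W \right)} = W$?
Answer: $35712$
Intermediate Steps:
$V{\left(G \right)} = 0$ ($V{\left(G \right)} = 0 G \sqrt{G} = 0 \sqrt{G} = 0$)
$\left(V{\left(-7 \right)} - 1488\right) c{\left(-24 \right)} = \left(0 - 1488\right) \left(-24\right) = \left(-1488\right) \left(-24\right) = 35712$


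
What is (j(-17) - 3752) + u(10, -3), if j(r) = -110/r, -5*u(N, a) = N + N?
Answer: -63742/17 ≈ -3749.5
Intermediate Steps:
u(N, a) = -2*N/5 (u(N, a) = -(N + N)/5 = -2*N/5)
(j(-17) - 3752) + u(10, -3) = (-110/(-17) - 3752) - ⅖*10 = (-110*(-1/17) - 3752) - 4 = (110/17 - 3752) - 4 = -63674/17 - 4 = -63742/17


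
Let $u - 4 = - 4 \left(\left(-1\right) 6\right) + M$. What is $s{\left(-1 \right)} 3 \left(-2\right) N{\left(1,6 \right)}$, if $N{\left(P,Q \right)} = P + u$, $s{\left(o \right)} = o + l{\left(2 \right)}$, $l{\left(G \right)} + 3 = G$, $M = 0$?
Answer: $348$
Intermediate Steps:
$l{\left(G \right)} = -3 + G$
$u = 28$ ($u = 4 + \left(- 4 \left(\left(-1\right) 6\right) + 0\right) = 4 + \left(\left(-4\right) \left(-6\right) + 0\right) = 4 + \left(24 + 0\right) = 4 + 24 = 28$)
$s{\left(o \right)} = -1 + o$ ($s{\left(o \right)} = o + \left(-3 + 2\right) = o - 1 = -1 + o$)
$N{\left(P,Q \right)} = 28 + P$ ($N{\left(P,Q \right)} = P + 28 = 28 + P$)
$s{\left(-1 \right)} 3 \left(-2\right) N{\left(1,6 \right)} = \left(-1 - 1\right) 3 \left(-2\right) \left(28 + 1\right) = \left(-2\right) \left(-6\right) 29 = 12 \cdot 29 = 348$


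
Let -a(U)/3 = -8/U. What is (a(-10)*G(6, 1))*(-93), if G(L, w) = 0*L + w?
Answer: 1116/5 ≈ 223.20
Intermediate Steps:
G(L, w) = w (G(L, w) = 0 + w = w)
a(U) = 24/U (a(U) = -(-24)/U = 24/U)
(a(-10)*G(6, 1))*(-93) = ((24/(-10))*1)*(-93) = ((24*(-1/10))*1)*(-93) = -12/5*1*(-93) = -12/5*(-93) = 1116/5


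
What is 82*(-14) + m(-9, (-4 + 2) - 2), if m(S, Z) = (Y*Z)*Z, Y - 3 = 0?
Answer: -1100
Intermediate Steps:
Y = 3 (Y = 3 + 0 = 3)
m(S, Z) = 3*Z² (m(S, Z) = (3*Z)*Z = 3*Z²)
82*(-14) + m(-9, (-4 + 2) - 2) = 82*(-14) + 3*((-4 + 2) - 2)² = -1148 + 3*(-2 - 2)² = -1148 + 3*(-4)² = -1148 + 3*16 = -1148 + 48 = -1100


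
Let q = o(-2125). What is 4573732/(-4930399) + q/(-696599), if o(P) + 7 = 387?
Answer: -3187930689088/3434511013001 ≈ -0.92821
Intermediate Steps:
o(P) = 380 (o(P) = -7 + 387 = 380)
q = 380
4573732/(-4930399) + q/(-696599) = 4573732/(-4930399) + 380/(-696599) = 4573732*(-1/4930399) + 380*(-1/696599) = -4573732/4930399 - 380/696599 = -3187930689088/3434511013001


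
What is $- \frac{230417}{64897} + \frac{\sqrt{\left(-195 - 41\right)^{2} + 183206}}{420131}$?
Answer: $- \frac{230417}{64897} + \frac{\sqrt{238902}}{420131} \approx -3.5493$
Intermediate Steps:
$- \frac{230417}{64897} + \frac{\sqrt{\left(-195 - 41\right)^{2} + 183206}}{420131} = \left(-230417\right) \frac{1}{64897} + \sqrt{\left(-236\right)^{2} + 183206} \cdot \frac{1}{420131} = - \frac{230417}{64897} + \sqrt{55696 + 183206} \cdot \frac{1}{420131} = - \frac{230417}{64897} + \sqrt{238902} \cdot \frac{1}{420131} = - \frac{230417}{64897} + \frac{\sqrt{238902}}{420131}$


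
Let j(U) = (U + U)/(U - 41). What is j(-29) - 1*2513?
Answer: -87926/35 ≈ -2512.2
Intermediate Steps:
j(U) = 2*U/(-41 + U) (j(U) = (2*U)/(-41 + U) = 2*U/(-41 + U))
j(-29) - 1*2513 = 2*(-29)/(-41 - 29) - 1*2513 = 2*(-29)/(-70) - 2513 = 2*(-29)*(-1/70) - 2513 = 29/35 - 2513 = -87926/35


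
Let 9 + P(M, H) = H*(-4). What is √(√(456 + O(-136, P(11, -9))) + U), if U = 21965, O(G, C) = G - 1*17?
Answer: √(21965 + √303) ≈ 148.26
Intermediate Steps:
P(M, H) = -9 - 4*H (P(M, H) = -9 + H*(-4) = -9 - 4*H)
O(G, C) = -17 + G (O(G, C) = G - 17 = -17 + G)
√(√(456 + O(-136, P(11, -9))) + U) = √(√(456 + (-17 - 136)) + 21965) = √(√(456 - 153) + 21965) = √(√303 + 21965) = √(21965 + √303)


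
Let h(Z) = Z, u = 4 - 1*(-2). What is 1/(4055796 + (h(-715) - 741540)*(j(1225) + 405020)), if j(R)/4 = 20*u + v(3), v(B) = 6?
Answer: -1/300998160824 ≈ -3.3223e-12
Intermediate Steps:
u = 6 (u = 4 + 2 = 6)
j(R) = 504 (j(R) = 4*(20*6 + 6) = 4*(120 + 6) = 4*126 = 504)
1/(4055796 + (h(-715) - 741540)*(j(1225) + 405020)) = 1/(4055796 + (-715 - 741540)*(504 + 405020)) = 1/(4055796 - 742255*405524) = 1/(4055796 - 301002216620) = 1/(-300998160824) = -1/300998160824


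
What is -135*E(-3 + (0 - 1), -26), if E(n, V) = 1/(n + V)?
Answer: 9/2 ≈ 4.5000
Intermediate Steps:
E(n, V) = 1/(V + n)
-135*E(-3 + (0 - 1), -26) = -135/(-26 + (-3 + (0 - 1))) = -135/(-26 + (-3 - 1)) = -135/(-26 - 4) = -135/(-30) = -135*(-1/30) = 9/2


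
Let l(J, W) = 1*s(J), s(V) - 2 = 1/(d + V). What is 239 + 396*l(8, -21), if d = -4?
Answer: 1130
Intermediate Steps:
s(V) = 2 + 1/(-4 + V)
l(J, W) = (-7 + 2*J)/(-4 + J) (l(J, W) = 1*((-7 + 2*J)/(-4 + J)) = (-7 + 2*J)/(-4 + J))
239 + 396*l(8, -21) = 239 + 396*((-7 + 2*8)/(-4 + 8)) = 239 + 396*((-7 + 16)/4) = 239 + 396*((¼)*9) = 239 + 396*(9/4) = 239 + 891 = 1130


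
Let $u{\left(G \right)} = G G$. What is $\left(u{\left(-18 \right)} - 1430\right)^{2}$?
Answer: $1223236$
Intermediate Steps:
$u{\left(G \right)} = G^{2}$
$\left(u{\left(-18 \right)} - 1430\right)^{2} = \left(\left(-18\right)^{2} - 1430\right)^{2} = \left(324 - 1430\right)^{2} = \left(-1106\right)^{2} = 1223236$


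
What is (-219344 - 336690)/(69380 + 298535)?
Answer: -556034/367915 ≈ -1.5113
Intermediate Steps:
(-219344 - 336690)/(69380 + 298535) = -556034/367915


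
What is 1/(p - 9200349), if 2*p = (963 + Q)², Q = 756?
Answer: -2/15445737 ≈ -1.2949e-7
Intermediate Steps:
p = 2954961/2 (p = (963 + 756)²/2 = (½)*1719² = (½)*2954961 = 2954961/2 ≈ 1.4775e+6)
1/(p - 9200349) = 1/(2954961/2 - 9200349) = 1/(-15445737/2) = -2/15445737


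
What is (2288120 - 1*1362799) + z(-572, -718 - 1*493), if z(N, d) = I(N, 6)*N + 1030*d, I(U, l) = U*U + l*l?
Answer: -187491849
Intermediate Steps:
I(U, l) = U² + l²
z(N, d) = 1030*d + N*(36 + N²) (z(N, d) = (N² + 6²)*N + 1030*d = (N² + 36)*N + 1030*d = (36 + N²)*N + 1030*d = N*(36 + N²) + 1030*d = 1030*d + N*(36 + N²))
(2288120 - 1*1362799) + z(-572, -718 - 1*493) = (2288120 - 1*1362799) + (1030*(-718 - 1*493) - 572*(36 + (-572)²)) = (2288120 - 1362799) + (1030*(-718 - 493) - 572*(36 + 327184)) = 925321 + (1030*(-1211) - 572*327220) = 925321 + (-1247330 - 187169840) = 925321 - 188417170 = -187491849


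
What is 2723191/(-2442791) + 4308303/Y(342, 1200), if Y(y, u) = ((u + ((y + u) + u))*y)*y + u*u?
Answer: -416328157213045/376606788652536 ≈ -1.1055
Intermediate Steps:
Y(y, u) = u² + y²*(y + 3*u) (Y(y, u) = ((u + ((u + y) + u))*y)*y + u² = ((u + (y + 2*u))*y)*y + u² = ((y + 3*u)*y)*y + u² = (y*(y + 3*u))*y + u² = y²*(y + 3*u) + u² = u² + y²*(y + 3*u))
2723191/(-2442791) + 4308303/Y(342, 1200) = 2723191/(-2442791) + 4308303/(1200² + 342³ + 3*1200*342²) = 2723191*(-1/2442791) + 4308303/(1440000 + 40001688 + 3*1200*116964) = -2723191/2442791 + 4308303/(1440000 + 40001688 + 421070400) = -2723191/2442791 + 4308303/462512088 = -2723191/2442791 + 4308303*(1/462512088) = -2723191/2442791 + 1436101/154170696 = -416328157213045/376606788652536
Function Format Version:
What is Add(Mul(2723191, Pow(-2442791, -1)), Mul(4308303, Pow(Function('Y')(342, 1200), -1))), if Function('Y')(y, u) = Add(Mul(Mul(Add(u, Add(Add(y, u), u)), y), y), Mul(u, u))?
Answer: Rational(-416328157213045, 376606788652536) ≈ -1.1055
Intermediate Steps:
Function('Y')(y, u) = Add(Pow(u, 2), Mul(Pow(y, 2), Add(y, Mul(3, u)))) (Function('Y')(y, u) = Add(Mul(Mul(Add(u, Add(Add(u, y), u)), y), y), Pow(u, 2)) = Add(Mul(Mul(Add(u, Add(y, Mul(2, u))), y), y), Pow(u, 2)) = Add(Mul(Mul(Add(y, Mul(3, u)), y), y), Pow(u, 2)) = Add(Mul(Mul(y, Add(y, Mul(3, u))), y), Pow(u, 2)) = Add(Mul(Pow(y, 2), Add(y, Mul(3, u))), Pow(u, 2)) = Add(Pow(u, 2), Mul(Pow(y, 2), Add(y, Mul(3, u)))))
Add(Mul(2723191, Pow(-2442791, -1)), Mul(4308303, Pow(Function('Y')(342, 1200), -1))) = Add(Mul(2723191, Pow(-2442791, -1)), Mul(4308303, Pow(Add(Pow(1200, 2), Pow(342, 3), Mul(3, 1200, Pow(342, 2))), -1))) = Add(Mul(2723191, Rational(-1, 2442791)), Mul(4308303, Pow(Add(1440000, 40001688, Mul(3, 1200, 116964)), -1))) = Add(Rational(-2723191, 2442791), Mul(4308303, Pow(Add(1440000, 40001688, 421070400), -1))) = Add(Rational(-2723191, 2442791), Mul(4308303, Pow(462512088, -1))) = Add(Rational(-2723191, 2442791), Mul(4308303, Rational(1, 462512088))) = Add(Rational(-2723191, 2442791), Rational(1436101, 154170696)) = Rational(-416328157213045, 376606788652536)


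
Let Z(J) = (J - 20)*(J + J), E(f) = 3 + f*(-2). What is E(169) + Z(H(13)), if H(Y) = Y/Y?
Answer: -373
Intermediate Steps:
H(Y) = 1
E(f) = 3 - 2*f
Z(J) = 2*J*(-20 + J) (Z(J) = (-20 + J)*(2*J) = 2*J*(-20 + J))
E(169) + Z(H(13)) = (3 - 2*169) + 2*1*(-20 + 1) = (3 - 338) + 2*1*(-19) = -335 - 38 = -373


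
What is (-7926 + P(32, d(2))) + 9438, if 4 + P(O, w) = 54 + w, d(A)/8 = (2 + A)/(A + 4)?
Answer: 4702/3 ≈ 1567.3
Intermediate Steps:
d(A) = 8*(2 + A)/(4 + A) (d(A) = 8*((2 + A)/(A + 4)) = 8*((2 + A)/(4 + A)) = 8*(2 + A)/(4 + A))
P(O, w) = 50 + w (P(O, w) = -4 + (54 + w) = 50 + w)
(-7926 + P(32, d(2))) + 9438 = (-7926 + (50 + 8*(2 + 2)/(4 + 2))) + 9438 = (-7926 + (50 + 8*4/6)) + 9438 = (-7926 + (50 + 8*(⅙)*4)) + 9438 = (-7926 + (50 + 16/3)) + 9438 = (-7926 + 166/3) + 9438 = -23612/3 + 9438 = 4702/3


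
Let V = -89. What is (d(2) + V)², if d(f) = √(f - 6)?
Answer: 7917 - 356*I ≈ 7917.0 - 356.0*I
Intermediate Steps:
d(f) = √(-6 + f)
(d(2) + V)² = (√(-6 + 2) - 89)² = (√(-4) - 89)² = (2*I - 89)² = (-89 + 2*I)²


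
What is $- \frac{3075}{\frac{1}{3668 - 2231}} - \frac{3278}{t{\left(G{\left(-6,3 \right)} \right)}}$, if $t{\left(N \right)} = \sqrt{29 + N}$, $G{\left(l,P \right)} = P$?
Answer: $-4418775 - \frac{1639 \sqrt{2}}{4} \approx -4.4194 \cdot 10^{6}$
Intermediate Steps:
$- \frac{3075}{\frac{1}{3668 - 2231}} - \frac{3278}{t{\left(G{\left(-6,3 \right)} \right)}} = - \frac{3075}{\frac{1}{3668 - 2231}} - \frac{3278}{\sqrt{29 + 3}} = - \frac{3075}{\frac{1}{1437}} - \frac{3278}{\sqrt{32}} = - 3075 \frac{1}{\frac{1}{1437}} - \frac{3278}{4 \sqrt{2}} = \left(-3075\right) 1437 - 3278 \frac{\sqrt{2}}{8} = -4418775 - \frac{1639 \sqrt{2}}{4}$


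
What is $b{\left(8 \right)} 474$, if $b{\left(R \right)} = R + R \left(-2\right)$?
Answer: $-3792$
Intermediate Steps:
$b{\left(R \right)} = - R$ ($b{\left(R \right)} = R - 2 R = - R$)
$b{\left(8 \right)} 474 = \left(-1\right) 8 \cdot 474 = \left(-8\right) 474 = -3792$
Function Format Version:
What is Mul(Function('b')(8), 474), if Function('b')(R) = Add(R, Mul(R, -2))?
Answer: -3792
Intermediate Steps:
Function('b')(R) = Mul(-1, R) (Function('b')(R) = Add(R, Mul(-2, R)) = Mul(-1, R))
Mul(Function('b')(8), 474) = Mul(Mul(-1, 8), 474) = Mul(-8, 474) = -3792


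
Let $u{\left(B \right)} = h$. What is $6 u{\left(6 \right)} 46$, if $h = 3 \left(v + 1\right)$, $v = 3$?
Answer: $3312$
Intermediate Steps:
$h = 12$ ($h = 3 \left(3 + 1\right) = 3 \cdot 4 = 12$)
$u{\left(B \right)} = 12$
$6 u{\left(6 \right)} 46 = 6 \cdot 12 \cdot 46 = 72 \cdot 46 = 3312$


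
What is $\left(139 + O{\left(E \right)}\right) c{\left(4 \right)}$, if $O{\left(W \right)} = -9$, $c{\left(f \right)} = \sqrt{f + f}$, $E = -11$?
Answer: $260 \sqrt{2} \approx 367.7$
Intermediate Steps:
$c{\left(f \right)} = \sqrt{2} \sqrt{f}$ ($c{\left(f \right)} = \sqrt{2 f} = \sqrt{2} \sqrt{f}$)
$\left(139 + O{\left(E \right)}\right) c{\left(4 \right)} = \left(139 - 9\right) \sqrt{2} \sqrt{4} = 130 \sqrt{2} \cdot 2 = 130 \cdot 2 \sqrt{2} = 260 \sqrt{2}$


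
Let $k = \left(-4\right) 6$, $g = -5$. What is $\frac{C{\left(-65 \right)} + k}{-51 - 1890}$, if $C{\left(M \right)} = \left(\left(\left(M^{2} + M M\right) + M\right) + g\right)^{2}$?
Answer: $- \frac{70224376}{1941} \approx -36180.0$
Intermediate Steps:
$C{\left(M \right)} = \left(-5 + M + 2 M^{2}\right)^{2}$ ($C{\left(M \right)} = \left(\left(\left(M^{2} + M M\right) + M\right) - 5\right)^{2} = \left(\left(\left(M^{2} + M^{2}\right) + M\right) - 5\right)^{2} = \left(\left(2 M^{2} + M\right) - 5\right)^{2} = \left(\left(M + 2 M^{2}\right) - 5\right)^{2} = \left(-5 + M + 2 M^{2}\right)^{2}$)
$k = -24$
$\frac{C{\left(-65 \right)} + k}{-51 - 1890} = \frac{\left(-5 - 65 + 2 \left(-65\right)^{2}\right)^{2} - 24}{-51 - 1890} = \frac{\left(-5 - 65 + 2 \cdot 4225\right)^{2} - 24}{-1941} = \left(\left(-5 - 65 + 8450\right)^{2} - 24\right) \left(- \frac{1}{1941}\right) = \left(8380^{2} - 24\right) \left(- \frac{1}{1941}\right) = \left(70224400 - 24\right) \left(- \frac{1}{1941}\right) = 70224376 \left(- \frac{1}{1941}\right) = - \frac{70224376}{1941}$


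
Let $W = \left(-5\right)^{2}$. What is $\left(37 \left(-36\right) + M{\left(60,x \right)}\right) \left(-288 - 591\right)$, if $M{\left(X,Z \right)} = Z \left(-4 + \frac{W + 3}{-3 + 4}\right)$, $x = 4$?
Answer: $1086444$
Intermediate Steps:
$W = 25$
$M{\left(X,Z \right)} = 24 Z$ ($M{\left(X,Z \right)} = Z \left(-4 + \frac{25 + 3}{-3 + 4}\right) = Z \left(-4 + \frac{28}{1}\right) = Z \left(-4 + 28 \cdot 1\right) = Z \left(-4 + 28\right) = Z 24 = 24 Z$)
$\left(37 \left(-36\right) + M{\left(60,x \right)}\right) \left(-288 - 591\right) = \left(37 \left(-36\right) + 24 \cdot 4\right) \left(-288 - 591\right) = \left(-1332 + 96\right) \left(-879\right) = \left(-1236\right) \left(-879\right) = 1086444$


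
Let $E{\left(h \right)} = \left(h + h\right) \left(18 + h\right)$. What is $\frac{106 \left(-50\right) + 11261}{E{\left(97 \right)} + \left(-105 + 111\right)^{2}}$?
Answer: $\frac{5961}{22346} \approx 0.26676$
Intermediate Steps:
$E{\left(h \right)} = 2 h \left(18 + h\right)$
$\frac{106 \left(-50\right) + 11261}{E{\left(97 \right)} + \left(-105 + 111\right)^{2}} = \frac{106 \left(-50\right) + 11261}{2 \cdot 97 \left(18 + 97\right) + \left(-105 + 111\right)^{2}} = \frac{-5300 + 11261}{2 \cdot 97 \cdot 115 + 6^{2}} = \frac{5961}{22310 + 36} = \frac{5961}{22346}$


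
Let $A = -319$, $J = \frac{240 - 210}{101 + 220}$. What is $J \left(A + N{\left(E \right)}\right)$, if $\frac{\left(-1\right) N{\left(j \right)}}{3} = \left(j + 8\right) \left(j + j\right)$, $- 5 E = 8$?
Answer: $- \frac{12878}{535} \approx -24.071$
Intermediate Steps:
$E = - \frac{8}{5}$ ($E = \left(- \frac{1}{5}\right) 8 = - \frac{8}{5} \approx -1.6$)
$N{\left(j \right)} = - 6 j \left(8 + j\right)$ ($N{\left(j \right)} = - 3 \left(j + 8\right) \left(j + j\right) = - 3 \left(8 + j\right) 2 j = - 3 \cdot 2 j \left(8 + j\right) = - 6 j \left(8 + j\right)$)
$J = \frac{10}{107}$ ($J = \frac{30}{321} = 30 \cdot \frac{1}{321} = \frac{10}{107} \approx 0.093458$)
$J \left(A + N{\left(E \right)}\right) = \frac{10 \left(-319 - - \frac{48 \left(8 - \frac{8}{5}\right)}{5}\right)}{107} = \frac{10 \left(-319 - \left(- \frac{48}{5}\right) \frac{32}{5}\right)}{107} = \frac{10 \left(-319 + \frac{1536}{25}\right)}{107} = \frac{10}{107} \left(- \frac{6439}{25}\right) = - \frac{12878}{535}$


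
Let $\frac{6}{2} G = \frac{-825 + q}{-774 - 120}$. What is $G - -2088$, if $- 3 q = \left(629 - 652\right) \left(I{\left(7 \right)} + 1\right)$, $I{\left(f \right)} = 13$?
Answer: $\frac{16802201}{8046} \approx 2088.3$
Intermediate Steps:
$q = \frac{322}{3}$ ($q = - \frac{\left(629 - 652\right) \left(13 + 1\right)}{3} = - \frac{\left(-23\right) 14}{3} = \left(- \frac{1}{3}\right) \left(-322\right) = \frac{322}{3} \approx 107.33$)
$G = \frac{2153}{8046}$ ($G = \frac{\left(-825 + \frac{322}{3}\right) \frac{1}{-774 - 120}}{3} = \frac{\left(- \frac{2153}{3}\right) \frac{1}{-894}}{3} = \frac{\left(- \frac{2153}{3}\right) \left(- \frac{1}{894}\right)}{3} = \frac{1}{3} \cdot \frac{2153}{2682} = \frac{2153}{8046} \approx 0.26759$)
$G - -2088 = \frac{2153}{8046} - -2088 = \frac{2153}{8046} + 2088 = \frac{16802201}{8046}$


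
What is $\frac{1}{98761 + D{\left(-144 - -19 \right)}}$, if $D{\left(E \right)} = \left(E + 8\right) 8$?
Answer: $\frac{1}{97825} \approx 1.0222 \cdot 10^{-5}$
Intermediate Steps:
$D{\left(E \right)} = 64 + 8 E$ ($D{\left(E \right)} = \left(8 + E\right) 8 = 64 + 8 E$)
$\frac{1}{98761 + D{\left(-144 - -19 \right)}} = \frac{1}{98761 + \left(64 + 8 \left(-144 - -19\right)\right)} = \frac{1}{98761 + \left(64 + 8 \left(-144 + 19\right)\right)} = \frac{1}{98761 + \left(64 + 8 \left(-125\right)\right)} = \frac{1}{98761 + \left(64 - 1000\right)} = \frac{1}{98761 - 936} = \frac{1}{97825}$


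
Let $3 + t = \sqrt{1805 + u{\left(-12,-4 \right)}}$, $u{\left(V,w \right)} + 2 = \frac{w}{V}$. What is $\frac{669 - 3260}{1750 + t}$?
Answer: $- \frac{13579431}{9150617} + \frac{2591 \sqrt{16230}}{9150617} \approx -1.4479$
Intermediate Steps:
$u{\left(V,w \right)} = -2 + \frac{w}{V}$
$t = -3 + \frac{\sqrt{16230}}{3}$ ($t = -3 + \sqrt{1805 - \left(2 + \frac{4}{-12}\right)} = -3 + \sqrt{1805 - \frac{5}{3}} = -3 + \sqrt{\frac{5410}{3}} = -3 + \frac{\sqrt{16230}}{3} \approx 39.466$)
$\frac{669 - 3260}{1750 + t} = \frac{669 - 3260}{1750 - \left(3 - \frac{\sqrt{16230}}{3}\right)} = - \frac{2591}{1747 + \frac{\sqrt{16230}}{3}}$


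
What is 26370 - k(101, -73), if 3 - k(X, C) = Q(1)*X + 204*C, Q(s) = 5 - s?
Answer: 11879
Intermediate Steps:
k(X, C) = 3 - 204*C - 4*X (k(X, C) = 3 - ((5 - 1*1)*X + 204*C) = 3 - ((5 - 1)*X + 204*C) = 3 - (4*X + 204*C) = 3 + (-204*C - 4*X) = 3 - 204*C - 4*X)
26370 - k(101, -73) = 26370 - (3 - 204*(-73) - 4*101) = 26370 - (3 + 14892 - 404) = 26370 - 1*14491 = 26370 - 14491 = 11879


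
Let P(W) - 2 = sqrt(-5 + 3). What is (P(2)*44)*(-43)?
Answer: -3784 - 1892*I*sqrt(2) ≈ -3784.0 - 2675.7*I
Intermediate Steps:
P(W) = 2 + I*sqrt(2) (P(W) = 2 + sqrt(-5 + 3) = 2 + sqrt(-2) = 2 + I*sqrt(2))
(P(2)*44)*(-43) = ((2 + I*sqrt(2))*44)*(-43) = (88 + 44*I*sqrt(2))*(-43) = -3784 - 1892*I*sqrt(2)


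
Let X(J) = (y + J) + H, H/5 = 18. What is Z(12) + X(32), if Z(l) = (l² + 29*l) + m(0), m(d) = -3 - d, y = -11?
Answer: 600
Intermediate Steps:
H = 90 (H = 5*18 = 90)
X(J) = 79 + J (X(J) = (-11 + J) + 90 = 79 + J)
Z(l) = -3 + l² + 29*l (Z(l) = (l² + 29*l) + (-3 - 1*0) = (l² + 29*l) + (-3 + 0) = (l² + 29*l) - 3 = -3 + l² + 29*l)
Z(12) + X(32) = (-3 + 12² + 29*12) + (79 + 32) = (-3 + 144 + 348) + 111 = 489 + 111 = 600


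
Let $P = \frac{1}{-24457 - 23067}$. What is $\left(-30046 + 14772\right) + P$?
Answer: $- \frac{725881577}{47524} \approx -15274.0$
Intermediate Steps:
$P = - \frac{1}{47524}$ ($P = \frac{1}{-47524} = - \frac{1}{47524} \approx -2.1042 \cdot 10^{-5}$)
$\left(-30046 + 14772\right) + P = \left(-30046 + 14772\right) - \frac{1}{47524} = -15274 - \frac{1}{47524} = - \frac{725881577}{47524}$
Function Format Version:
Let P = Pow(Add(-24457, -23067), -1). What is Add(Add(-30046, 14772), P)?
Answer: Rational(-725881577, 47524) ≈ -15274.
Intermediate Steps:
P = Rational(-1, 47524) (P = Pow(-47524, -1) = Rational(-1, 47524) ≈ -2.1042e-5)
Add(Add(-30046, 14772), P) = Add(Add(-30046, 14772), Rational(-1, 47524)) = Add(-15274, Rational(-1, 47524)) = Rational(-725881577, 47524)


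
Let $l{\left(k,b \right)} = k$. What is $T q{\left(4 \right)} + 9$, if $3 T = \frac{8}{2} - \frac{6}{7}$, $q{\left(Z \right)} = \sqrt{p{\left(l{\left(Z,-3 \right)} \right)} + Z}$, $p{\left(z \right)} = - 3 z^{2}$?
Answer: $9 + \frac{44 i \sqrt{11}}{21} \approx 9.0 + 6.9491 i$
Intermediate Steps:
$q{\left(Z \right)} = \sqrt{Z - 3 Z^{2}}$ ($q{\left(Z \right)} = \sqrt{- 3 Z^{2} + Z} = \sqrt{Z - 3 Z^{2}}$)
$T = \frac{22}{21}$ ($T = \frac{\frac{8}{2} - \frac{6}{7}}{3} = \frac{8 \cdot \frac{1}{2} - \frac{6}{7}}{3} = \frac{4 - \frac{6}{7}}{3} = \frac{1}{3} \cdot \frac{22}{7} = \frac{22}{21} \approx 1.0476$)
$T q{\left(4 \right)} + 9 = \frac{22 \sqrt{4 \left(1 - 12\right)}}{21} + 9 = \frac{22 \sqrt{4 \left(-11\right)}}{21} + 9 = \frac{22 \sqrt{-44}}{21} + 9 = \frac{22 \cdot 2 i \sqrt{11}}{21} + 9 = \frac{44 i \sqrt{11}}{21} + 9 = 9 + \frac{44 i \sqrt{11}}{21}$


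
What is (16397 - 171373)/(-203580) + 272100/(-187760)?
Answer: -11334407/16475940 ≈ -0.68794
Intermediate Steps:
(16397 - 171373)/(-203580) + 272100/(-187760) = -154976*(-1/203580) + 272100*(-1/187760) = 1336/1755 - 13605/9388 = -11334407/16475940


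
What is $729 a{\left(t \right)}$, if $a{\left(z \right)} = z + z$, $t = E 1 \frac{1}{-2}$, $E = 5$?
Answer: $-3645$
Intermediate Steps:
$t = - \frac{5}{2}$ ($t = 5 \cdot 1 \frac{1}{-2} = 5 \cdot 1 \left(- \frac{1}{2}\right) = 5 \left(- \frac{1}{2}\right) = - \frac{5}{2} \approx -2.5$)
$a{\left(z \right)} = 2 z$
$729 a{\left(t \right)} = 729 \cdot 2 \left(- \frac{5}{2}\right) = 729 \left(-5\right) = -3645$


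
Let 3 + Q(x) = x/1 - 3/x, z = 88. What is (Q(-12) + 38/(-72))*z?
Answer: -12100/9 ≈ -1344.4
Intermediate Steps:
Q(x) = -3 + x - 3/x (Q(x) = -3 + (x/1 - 3/x) = -3 + (x*1 - 3/x) = -3 + (x - 3/x) = -3 + x - 3/x)
(Q(-12) + 38/(-72))*z = ((-3 - 12 - 3/(-12)) + 38/(-72))*88 = ((-3 - 12 - 3*(-1/12)) + 38*(-1/72))*88 = ((-3 - 12 + ¼) - 19/36)*88 = (-59/4 - 19/36)*88 = -275/18*88 = -12100/9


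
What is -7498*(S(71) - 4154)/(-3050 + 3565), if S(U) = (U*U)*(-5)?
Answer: 220133782/515 ≈ 4.2744e+5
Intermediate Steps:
S(U) = -5*U**2 (S(U) = U**2*(-5) = -5*U**2)
-7498*(S(71) - 4154)/(-3050 + 3565) = -7498*(-5*71**2 - 4154)/(-3050 + 3565) = -7498/(515/(-5*5041 - 4154)) = -7498/(515/(-25205 - 4154)) = -7498/(515/(-29359)) = -7498/(515*(-1/29359)) = -7498/(-515/29359) = -7498*(-29359/515) = 220133782/515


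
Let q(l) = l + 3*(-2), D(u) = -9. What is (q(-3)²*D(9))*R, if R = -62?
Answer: 45198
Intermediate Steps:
q(l) = -6 + l (q(l) = l - 6 = -6 + l)
(q(-3)²*D(9))*R = ((-6 - 3)²*(-9))*(-62) = ((-9)²*(-9))*(-62) = (81*(-9))*(-62) = -729*(-62) = 45198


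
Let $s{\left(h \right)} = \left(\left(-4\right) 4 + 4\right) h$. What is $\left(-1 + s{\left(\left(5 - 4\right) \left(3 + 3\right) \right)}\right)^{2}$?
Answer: $5329$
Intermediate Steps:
$s{\left(h \right)} = - 12 h$ ($s{\left(h \right)} = \left(-16 + 4\right) h = - 12 h$)
$\left(-1 + s{\left(\left(5 - 4\right) \left(3 + 3\right) \right)}\right)^{2} = \left(-1 - 12 \left(5 - 4\right) \left(3 + 3\right)\right)^{2} = \left(-1 - 12 \cdot 1 \cdot 6\right)^{2} = \left(-1 - 72\right)^{2} = \left(-73\right)^{2} = 5329$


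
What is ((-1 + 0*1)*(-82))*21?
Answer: 1722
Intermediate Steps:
((-1 + 0*1)*(-82))*21 = ((-1 + 0)*(-82))*21 = -1*(-82)*21 = 82*21 = 1722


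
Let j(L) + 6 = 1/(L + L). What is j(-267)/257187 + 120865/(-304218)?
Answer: -461119867385/1160573569029 ≈ -0.39732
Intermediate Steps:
j(L) = -6 + 1/(2*L) (j(L) = -6 + 1/(L + L) = -6 + 1/(2*L))
j(-267)/257187 + 120865/(-304218) = (-6 + (½)/(-267))/257187 + 120865/(-304218) = (-6 + (½)*(-1/267))*(1/257187) + 120865*(-1/304218) = (-6 - 1/534)*(1/257187) - 120865/304218 = -3205/534*1/257187 - 120865/304218 = -3205/137337858 - 120865/304218 = -461119867385/1160573569029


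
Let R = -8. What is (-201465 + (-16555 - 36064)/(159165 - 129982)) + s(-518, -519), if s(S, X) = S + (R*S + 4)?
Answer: -824781632/4169 ≈ -1.9784e+5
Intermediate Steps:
s(S, X) = 4 - 7*S (s(S, X) = S + (-8*S + 4) = S + (4 - 8*S) = 4 - 7*S)
(-201465 + (-16555 - 36064)/(159165 - 129982)) + s(-518, -519) = (-201465 + (-16555 - 36064)/(159165 - 129982)) + (4 - 7*(-518)) = (-201465 - 52619/29183) + (4 + 3626) = (-201465 - 52619*1/29183) + 3630 = (-201465 - 7517/4169) + 3630 = -839915102/4169 + 3630 = -824781632/4169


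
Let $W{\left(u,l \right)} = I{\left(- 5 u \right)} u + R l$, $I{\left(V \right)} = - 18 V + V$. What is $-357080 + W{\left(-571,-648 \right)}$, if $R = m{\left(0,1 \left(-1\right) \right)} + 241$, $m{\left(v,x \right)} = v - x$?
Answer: $27199589$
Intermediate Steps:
$I{\left(V \right)} = - 17 V$
$R = 242$ ($R = \left(0 - 1 \left(-1\right)\right) + 241 = \left(0 - -1\right) + 241 = \left(0 + 1\right) + 241 = 1 + 241 = 242$)
$W{\left(u,l \right)} = 85 u^{2} + 242 l$ ($W{\left(u,l \right)} = - 17 \left(- 5 u\right) u + 242 l = 85 u u + 242 l = 85 u^{2} + 242 l$)
$-357080 + W{\left(-571,-648 \right)} = -357080 + \left(85 \left(-571\right)^{2} + 242 \left(-648\right)\right) = -357080 + \left(85 \cdot 326041 - 156816\right) = -357080 + \left(27713485 - 156816\right) = -357080 + 27556669 = 27199589$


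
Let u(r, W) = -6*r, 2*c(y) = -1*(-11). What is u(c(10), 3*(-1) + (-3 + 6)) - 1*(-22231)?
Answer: 22198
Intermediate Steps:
c(y) = 11/2 (c(y) = (-1*(-11))/2 = (½)*11 = 11/2)
u(c(10), 3*(-1) + (-3 + 6)) - 1*(-22231) = -6*11/2 - 1*(-22231) = -33 + 22231 = 22198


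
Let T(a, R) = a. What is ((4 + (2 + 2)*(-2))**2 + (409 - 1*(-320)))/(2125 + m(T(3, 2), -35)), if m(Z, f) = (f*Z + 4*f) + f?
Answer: 149/369 ≈ 0.40379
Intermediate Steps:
m(Z, f) = 5*f + Z*f (m(Z, f) = (Z*f + 4*f) + f = (4*f + Z*f) + f = 5*f + Z*f)
((4 + (2 + 2)*(-2))**2 + (409 - 1*(-320)))/(2125 + m(T(3, 2), -35)) = ((4 + (2 + 2)*(-2))**2 + (409 - 1*(-320)))/(2125 - 35*(5 + 3)) = ((4 + 4*(-2))**2 + (409 + 320))/(2125 - 35*8) = ((4 - 8)**2 + 729)/(2125 - 280) = ((-4)**2 + 729)/1845 = (16 + 729)*(1/1845) = 745*(1/1845) = 149/369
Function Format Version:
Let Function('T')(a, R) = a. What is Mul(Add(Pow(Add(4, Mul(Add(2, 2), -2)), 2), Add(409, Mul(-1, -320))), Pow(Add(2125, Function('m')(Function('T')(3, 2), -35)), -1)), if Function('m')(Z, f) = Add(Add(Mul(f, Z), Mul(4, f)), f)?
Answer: Rational(149, 369) ≈ 0.40379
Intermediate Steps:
Function('m')(Z, f) = Add(Mul(5, f), Mul(Z, f)) (Function('m')(Z, f) = Add(Add(Mul(Z, f), Mul(4, f)), f) = Add(Add(Mul(4, f), Mul(Z, f)), f) = Add(Mul(5, f), Mul(Z, f)))
Mul(Add(Pow(Add(4, Mul(Add(2, 2), -2)), 2), Add(409, Mul(-1, -320))), Pow(Add(2125, Function('m')(Function('T')(3, 2), -35)), -1)) = Mul(Add(Pow(Add(4, Mul(Add(2, 2), -2)), 2), Add(409, Mul(-1, -320))), Pow(Add(2125, Mul(-35, Add(5, 3))), -1)) = Mul(Add(Pow(Add(4, Mul(4, -2)), 2), Add(409, 320)), Pow(Add(2125, Mul(-35, 8)), -1)) = Mul(Add(Pow(Add(4, -8), 2), 729), Pow(Add(2125, -280), -1)) = Mul(Add(Pow(-4, 2), 729), Pow(1845, -1)) = Mul(Add(16, 729), Rational(1, 1845)) = Mul(745, Rational(1, 1845)) = Rational(149, 369)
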